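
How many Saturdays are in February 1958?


February 1958 has 28 days
Anchor: Jan 1, 1958. With p = 1958 - 1 = 1957: (p + p//4 - p//100 + p//400) mod 7 = (1957 + 489 - 19 + 4) mod 7 = 2431 mod 7 = 2 -> Wednesday (Mon=0 ... Sun=6)
Days before February (Jan): 31; February 1 index = (2 + 31) mod 7 = 5 -> Saturday
First Saturday is February 1
Saturdays: 1, 8, 15, 22

4 Saturdays


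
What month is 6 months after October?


October is month 10
10 + 6 = 16; wrap: 16 - 12 = 4

April


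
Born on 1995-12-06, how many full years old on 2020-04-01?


Birth: 1995-12-06
Reference: 2020-04-01
Year difference: 2020 - 1995 = 25
Birthday not yet reached in 2020, subtract 1

24 years old


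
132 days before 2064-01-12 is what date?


Start: 2064-01-12, subtract 132 days
Back 12 days from January 12 reaches December 31, 2063 -> 120 left
December 2063 has 31 days -> back to November 30, 2063 -> 89 left
November 2063 has 30 days -> back to October 31, 2063 -> 59 left
October 2063 has 31 days -> back to September 30, 2063 -> 28 left
September 2063: 30 - 28 = 2 -> lands on September 2

Result: 2063-09-02


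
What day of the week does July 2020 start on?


Target: July 1, 2020
Anchor: Jan 1, 2020. With p = 2020 - 1 = 2019: (p + p//4 - p//100 + p//400) mod 7 = (2019 + 504 - 20 + 5) mod 7 = 2508 mod 7 = 2 -> Wednesday (Mon=0 ... Sun=6)
Days before July (Jan-Jun): 182 days
Weekday index = (2 + 182) mod 7 = 2

Wednesday


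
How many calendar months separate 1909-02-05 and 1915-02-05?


From February 1909 to February 1915
6 years * 12 = 72 months = 72

72 months


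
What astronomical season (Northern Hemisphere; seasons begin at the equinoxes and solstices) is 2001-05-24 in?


Date: May 24
Astronomical Spring (approx.; exact equinox/solstice day varies by year): March 20 to June 20
May 24 falls within the Spring window

Spring


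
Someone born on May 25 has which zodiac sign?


Date: May 25
Conventional tropical zodiac dates: Gemini from May 21 onward; Cancer starts June 21
May 25 falls within the Gemini range

Gemini


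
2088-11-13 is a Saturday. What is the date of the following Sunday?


Current: Saturday
Target: Sunday
Days ahead: 1

Next Sunday: 2088-11-14


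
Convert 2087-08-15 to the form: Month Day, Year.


ISO 2087-08-15 parses as year=2087, month=08, day=15
Month 8 -> August

August 15, 2087


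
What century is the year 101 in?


Century = (year - 1) // 100 + 1
= (101 - 1) // 100 + 1
= 100 // 100 + 1
= 1 + 1

2nd century


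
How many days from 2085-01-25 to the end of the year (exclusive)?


Day of year: 25 of 365
Remaining = 365 - 25

340 days


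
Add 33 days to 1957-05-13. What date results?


Start: 1957-05-13, add 33 days
May 1957 has 31 days: 31 - 13 = 18 days to May 31 -> 15 left
June 1957: 15 <= 30 -> lands on June 15

Result: 1957-06-15


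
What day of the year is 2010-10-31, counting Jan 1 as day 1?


Date: October 31, 2010
Days in months 1 through 9: 273
Plus 31 days in October

Day of year: 304


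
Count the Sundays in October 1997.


October 1997 has 31 days
Anchor: Jan 1, 1997. With p = 1997 - 1 = 1996: (p + p//4 - p//100 + p//400) mod 7 = (1996 + 499 - 19 + 4) mod 7 = 2480 mod 7 = 2 -> Wednesday (Mon=0 ... Sun=6)
Days before October (Jan-Sep): 273; October 1 index = (2 + 273) mod 7 = 2 -> Wednesday
First Sunday is October 5
Sundays: 5, 12, 19, 26

4 Sundays


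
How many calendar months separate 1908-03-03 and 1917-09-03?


From March 1908 to September 1917
9 years * 12 = 108 months, plus 6 months = 114

114 months


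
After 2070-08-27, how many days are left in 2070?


Day of year: 239 of 365
Remaining = 365 - 239

126 days


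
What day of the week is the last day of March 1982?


March 1982 has 31 days
Anchor: Jan 1, 1982. With p = 1982 - 1 = 1981: (p + p//4 - p//100 + p//400) mod 7 = (1981 + 495 - 19 + 4) mod 7 = 2461 mod 7 = 4 -> Friday (Mon=0 ... Sun=6)
Days before March (Jan-Feb): 59; March 1 index = (4 + 59) mod 7 = 0 -> Monday
Last day offset: 31 - 1 = 30 days
Weekday index = (0 + 30) mod 7 = 2

Wednesday, March 31


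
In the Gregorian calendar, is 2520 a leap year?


Gregorian leap year rule: divisible by 4, but not by 100, unless also by 400.
2520 is divisible by 4 but not 100 -> leap year

Yes


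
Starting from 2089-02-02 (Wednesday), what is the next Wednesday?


Current: Wednesday
Target: Wednesday
Days ahead: 7

Next Wednesday: 2089-02-09


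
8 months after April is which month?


April is month 4
4 + 8 = 12

December


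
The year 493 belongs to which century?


Century = (year - 1) // 100 + 1
= (493 - 1) // 100 + 1
= 492 // 100 + 1
= 4 + 1

5th century


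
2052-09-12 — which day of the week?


Date: September 12, 2052
Anchor: Jan 1, 2052. With p = 2052 - 1 = 2051: (p + p//4 - p//100 + p//400) mod 7 = (2051 + 512 - 20 + 5) mod 7 = 2548 mod 7 = 0 -> Monday (Mon=0 ... Sun=6)
Days before September (Jan-Aug): 244; offset = 244 + 12 - 1 = 255
Weekday index = (0 + 255) mod 7 = 3

Day of the week: Thursday


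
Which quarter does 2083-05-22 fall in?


Month: May (month 5)
Q1: Jan-Mar, Q2: Apr-Jun, Q3: Jul-Sep, Q4: Oct-Dec

Q2


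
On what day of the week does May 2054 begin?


Target: May 1, 2054
Anchor: Jan 1, 2054. With p = 2054 - 1 = 2053: (p + p//4 - p//100 + p//400) mod 7 = (2053 + 513 - 20 + 5) mod 7 = 2551 mod 7 = 3 -> Thursday (Mon=0 ... Sun=6)
Days before May (Jan-Apr): 120 days
Weekday index = (3 + 120) mod 7 = 4

Friday


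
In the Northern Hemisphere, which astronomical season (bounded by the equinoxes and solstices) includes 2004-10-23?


Date: October 23
Astronomical Autumn (approx.; exact equinox/solstice day varies by year): September 22 to December 20
October 23 falls within the Autumn window

Autumn


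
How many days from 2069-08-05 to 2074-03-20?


From 2069-08-05 to 2074-03-20
2069-08-05: days before August = 31 + 28 + 31 + 30 + 31 + 30 + 31 = 212 (2069 is not a leap year); day of year = 212 + 5 = 217
2074-03-20: days before March = 31 + 28 = 59 (2074 is not a leap year); day of year = 59 + 20 = 79
Rest of 2069: 365 - 217 = 148
Full years 2070 (365), 2071 (365), 2072 (366), 2073 (365): 1461
Total = 148 + 1461 + 79 = 1688

1688 days


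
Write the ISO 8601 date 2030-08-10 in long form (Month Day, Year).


ISO 2030-08-10 parses as year=2030, month=08, day=10
Month 8 -> August

August 10, 2030


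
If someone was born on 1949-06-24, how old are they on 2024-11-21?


Birth: 1949-06-24
Reference: 2024-11-21
Year difference: 2024 - 1949 = 75

75 years old


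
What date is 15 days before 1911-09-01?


Start: 1911-09-01, subtract 15 days
Back 1 day from September 1 reaches August 31, 1911 -> 14 left
August 1911: 31 - 14 = 17 -> lands on August 17

Result: 1911-08-17


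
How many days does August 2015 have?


August 2015

31 days


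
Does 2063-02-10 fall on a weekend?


Anchor: Jan 1, 2063. With p = 2063 - 1 = 2062: (p + p//4 - p//100 + p//400) mod 7 = (2062 + 515 - 20 + 5) mod 7 = 2562 mod 7 = 0 -> Monday (Mon=0 ... Sun=6)
Day of year: 41; offset = 40
Weekday index = (0 + 40) mod 7 = 5 -> Saturday
Weekend days: Saturday, Sunday

Yes


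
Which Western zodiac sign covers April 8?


Date: April 8
Conventional tropical zodiac dates: Aries from March 21 onward; Taurus starts April 20
April 8 falls within the Aries range

Aries


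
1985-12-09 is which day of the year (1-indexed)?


Date: December 9, 1985
Days in months 1 through 11: 334
Plus 9 days in December

Day of year: 343


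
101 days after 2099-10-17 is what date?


Start: 2099-10-17, add 101 days
October 2099 has 31 days: 31 - 17 = 14 days to October 31 -> 87 left
November 2099 has 30 days -> 57 left
December 2099 has 31 days -> 26 left
January 2100: 26 <= 31 -> lands on January 26

Result: 2100-01-26


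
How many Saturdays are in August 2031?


August 2031 has 31 days
Anchor: Jan 1, 2031. With p = 2031 - 1 = 2030: (p + p//4 - p//100 + p//400) mod 7 = (2030 + 507 - 20 + 5) mod 7 = 2522 mod 7 = 2 -> Wednesday (Mon=0 ... Sun=6)
Days before August (Jan-Jul): 212; August 1 index = (2 + 212) mod 7 = 4 -> Friday
First Saturday is August 2
Saturdays: 2, 9, 16, 23, 30

5 Saturdays


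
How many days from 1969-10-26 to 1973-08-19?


From 1969-10-26 to 1973-08-19
1969-10-26: days before October = 31 + 28 + 31 + 30 + 31 + 30 + 31 + 31 + 30 = 273 (1969 is not a leap year); day of year = 273 + 26 = 299
1973-08-19: days before August = 31 + 28 + 31 + 30 + 31 + 30 + 31 = 212 (1973 is not a leap year); day of year = 212 + 19 = 231
Rest of 1969: 365 - 299 = 66
Full years 1970 (365), 1971 (365), 1972 (366): 1096
Total = 66 + 1096 + 231 = 1393

1393 days


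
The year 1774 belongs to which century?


Century = (year - 1) // 100 + 1
= (1774 - 1) // 100 + 1
= 1773 // 100 + 1
= 17 + 1

18th century


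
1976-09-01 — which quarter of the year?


Month: September (month 9)
Q1: Jan-Mar, Q2: Apr-Jun, Q3: Jul-Sep, Q4: Oct-Dec

Q3


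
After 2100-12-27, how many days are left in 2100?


Day of year: 361 of 365
Remaining = 365 - 361

4 days


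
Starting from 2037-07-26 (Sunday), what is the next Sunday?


Current: Sunday
Target: Sunday
Days ahead: 7

Next Sunday: 2037-08-02


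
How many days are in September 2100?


September 2100

30 days


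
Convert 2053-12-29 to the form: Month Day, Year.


ISO 2053-12-29 parses as year=2053, month=12, day=29
Month 12 -> December

December 29, 2053


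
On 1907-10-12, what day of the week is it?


Date: October 12, 1907
Anchor: Jan 1, 1907. With p = 1907 - 1 = 1906: (p + p//4 - p//100 + p//400) mod 7 = (1906 + 476 - 19 + 4) mod 7 = 2367 mod 7 = 1 -> Tuesday (Mon=0 ... Sun=6)
Days before October (Jan-Sep): 273; offset = 273 + 12 - 1 = 284
Weekday index = (1 + 284) mod 7 = 5

Day of the week: Saturday


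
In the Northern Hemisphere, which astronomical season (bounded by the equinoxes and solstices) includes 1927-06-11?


Date: June 11
Astronomical Spring (approx.; exact equinox/solstice day varies by year): March 20 to June 20
June 11 falls within the Spring window

Spring


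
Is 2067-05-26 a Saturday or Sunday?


Anchor: Jan 1, 2067. With p = 2067 - 1 = 2066: (p + p//4 - p//100 + p//400) mod 7 = (2066 + 516 - 20 + 5) mod 7 = 2567 mod 7 = 5 -> Saturday (Mon=0 ... Sun=6)
Day of year: 146; offset = 145
Weekday index = (5 + 145) mod 7 = 3 -> Thursday
Weekend days: Saturday, Sunday

No


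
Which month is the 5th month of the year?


Month 5 of 12

May


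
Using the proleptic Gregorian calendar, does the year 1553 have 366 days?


Gregorian leap year rule: divisible by 4, but not by 100, unless also by 400.
1553 is not divisible by 4 -> not a leap year

No


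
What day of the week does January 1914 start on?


Target: January 1, 1914
Anchor: Jan 1, 1914. With p = 1914 - 1 = 1913: (p + p//4 - p//100 + p//400) mod 7 = (1913 + 478 - 19 + 4) mod 7 = 2376 mod 7 = 3 -> Thursday (Mon=0 ... Sun=6)
Offset from anchor: 0 days
Weekday index = (3 + 0) mod 7 = 3

Thursday


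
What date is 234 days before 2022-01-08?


Start: 2022-01-08, subtract 234 days
Back 8 days from January 8 reaches December 31, 2021 -> 226 left
December 2021 has 31 days -> back to November 30, 2021 -> 195 left
November 2021 has 30 days -> back to October 31, 2021 -> 165 left
October 2021 has 31 days -> back to September 30, 2021 -> 134 left
September 2021 has 30 days -> back to August 31, 2021 -> 104 left
August 2021 has 31 days -> back to July 31, 2021 -> 73 left
July 2021 has 31 days -> back to June 30, 2021 -> 42 left
June 2021 has 30 days -> back to May 31, 2021 -> 12 left
May 2021: 31 - 12 = 19 -> lands on May 19

Result: 2021-05-19


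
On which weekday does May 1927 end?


May 1927 has 31 days
Anchor: Jan 1, 1927. With p = 1927 - 1 = 1926: (p + p//4 - p//100 + p//400) mod 7 = (1926 + 481 - 19 + 4) mod 7 = 2392 mod 7 = 5 -> Saturday (Mon=0 ... Sun=6)
Days before May (Jan-Apr): 120; May 1 index = (5 + 120) mod 7 = 6 -> Sunday
Last day offset: 31 - 1 = 30 days
Weekday index = (6 + 30) mod 7 = 1

Tuesday, May 31


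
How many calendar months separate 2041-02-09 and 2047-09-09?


From February 2041 to September 2047
6 years * 12 = 72 months, plus 7 months = 79

79 months


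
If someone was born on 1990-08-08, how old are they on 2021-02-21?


Birth: 1990-08-08
Reference: 2021-02-21
Year difference: 2021 - 1990 = 31
Birthday not yet reached in 2021, subtract 1

30 years old


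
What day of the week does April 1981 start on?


Target: April 1, 1981
Anchor: Jan 1, 1981. With p = 1981 - 1 = 1980: (p + p//4 - p//100 + p//400) mod 7 = (1980 + 495 - 19 + 4) mod 7 = 2460 mod 7 = 3 -> Thursday (Mon=0 ... Sun=6)
Days before April (Jan-Mar): 90 days
Weekday index = (3 + 90) mod 7 = 2

Wednesday


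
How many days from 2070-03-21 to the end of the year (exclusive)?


Day of year: 80 of 365
Remaining = 365 - 80

285 days


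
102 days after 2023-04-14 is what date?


Start: 2023-04-14, add 102 days
April 2023 has 30 days: 30 - 14 = 16 days to April 30 -> 86 left
May 2023 has 31 days -> 55 left
June 2023 has 30 days -> 25 left
July 2023: 25 <= 31 -> lands on July 25

Result: 2023-07-25


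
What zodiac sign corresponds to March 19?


Date: March 19
Conventional tropical zodiac dates: Pisces from February 19 onward; Aries starts March 21
March 19 falls within the Pisces range

Pisces


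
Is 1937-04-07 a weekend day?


Anchor: Jan 1, 1937. With p = 1937 - 1 = 1936: (p + p//4 - p//100 + p//400) mod 7 = (1936 + 484 - 19 + 4) mod 7 = 2405 mod 7 = 4 -> Friday (Mon=0 ... Sun=6)
Day of year: 97; offset = 96
Weekday index = (4 + 96) mod 7 = 2 -> Wednesday
Weekend days: Saturday, Sunday

No


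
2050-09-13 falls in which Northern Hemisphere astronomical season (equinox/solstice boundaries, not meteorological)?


Date: September 13
Astronomical Summer (approx.; exact equinox/solstice day varies by year): June 21 to September 21
September 13 falls within the Summer window

Summer


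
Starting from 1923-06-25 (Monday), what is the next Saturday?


Current: Monday
Target: Saturday
Days ahead: 5

Next Saturday: 1923-06-30


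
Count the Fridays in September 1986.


September 1986 has 30 days
Anchor: Jan 1, 1986. With p = 1986 - 1 = 1985: (p + p//4 - p//100 + p//400) mod 7 = (1985 + 496 - 19 + 4) mod 7 = 2466 mod 7 = 2 -> Wednesday (Mon=0 ... Sun=6)
Days before September (Jan-Aug): 243; September 1 index = (2 + 243) mod 7 = 0 -> Monday
First Friday is September 5
Fridays: 5, 12, 19, 26

4 Fridays


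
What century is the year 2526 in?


Century = (year - 1) // 100 + 1
= (2526 - 1) // 100 + 1
= 2525 // 100 + 1
= 25 + 1

26th century


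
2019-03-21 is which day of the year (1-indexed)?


Date: March 21, 2019
Days in months 1 through 2: 59
Plus 21 days in March

Day of year: 80


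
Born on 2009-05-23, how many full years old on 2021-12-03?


Birth: 2009-05-23
Reference: 2021-12-03
Year difference: 2021 - 2009 = 12

12 years old


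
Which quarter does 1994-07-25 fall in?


Month: July (month 7)
Q1: Jan-Mar, Q2: Apr-Jun, Q3: Jul-Sep, Q4: Oct-Dec

Q3


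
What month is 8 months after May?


May is month 5
5 + 8 = 13; wrap: 13 - 12 = 1

January


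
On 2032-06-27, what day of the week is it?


Date: June 27, 2032
Anchor: Jan 1, 2032. With p = 2032 - 1 = 2031: (p + p//4 - p//100 + p//400) mod 7 = (2031 + 507 - 20 + 5) mod 7 = 2523 mod 7 = 3 -> Thursday (Mon=0 ... Sun=6)
Days before June (Jan-May): 152; offset = 152 + 27 - 1 = 178
Weekday index = (3 + 178) mod 7 = 6

Day of the week: Sunday


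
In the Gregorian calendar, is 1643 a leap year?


Gregorian leap year rule: divisible by 4, but not by 100, unless also by 400.
1643 is not divisible by 4 -> not a leap year

No


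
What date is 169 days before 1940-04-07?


Start: 1940-04-07, subtract 169 days
Back 7 days from April 7 reaches March 31, 1940 -> 162 left
March 1940 has 31 days -> back to February 29, 1940 -> 131 left
February 1940 has 29 days -> back to January 31, 1940 -> 102 left
January 1940 has 31 days -> back to December 31, 1939 -> 71 left
December 1939 has 31 days -> back to November 30, 1939 -> 40 left
November 1939 has 30 days -> back to October 31, 1939 -> 10 left
October 1939: 31 - 10 = 21 -> lands on October 21

Result: 1939-10-21


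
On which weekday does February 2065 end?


February 2065 has 28 days
Anchor: Jan 1, 2065. With p = 2065 - 1 = 2064: (p + p//4 - p//100 + p//400) mod 7 = (2064 + 516 - 20 + 5) mod 7 = 2565 mod 7 = 3 -> Thursday (Mon=0 ... Sun=6)
Days before February (Jan): 31; February 1 index = (3 + 31) mod 7 = 6 -> Sunday
Last day offset: 28 - 1 = 27 days
Weekday index = (6 + 27) mod 7 = 5

Saturday, February 28


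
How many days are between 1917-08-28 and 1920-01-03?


From 1917-08-28 to 1920-01-03
1917-08-28: days before August = 31 + 28 + 31 + 30 + 31 + 30 + 31 = 212 (1917 is not a leap year); day of year = 212 + 28 = 240
1920-01-03: day of year = 3
Rest of 1917: 365 - 240 = 125
Full years 1918 (365), 1919 (365): 730
Total = 125 + 730 + 3 = 858

858 days


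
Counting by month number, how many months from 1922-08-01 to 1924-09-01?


From August 1922 to September 1924
2 years * 12 = 24 months, plus 1 month = 25

25 months


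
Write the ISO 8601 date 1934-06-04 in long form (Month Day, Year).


ISO 1934-06-04 parses as year=1934, month=06, day=04
Month 6 -> June

June 4, 1934


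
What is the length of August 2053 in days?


August 2053

31 days


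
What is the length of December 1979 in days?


December 1979

31 days


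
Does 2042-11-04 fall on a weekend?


Anchor: Jan 1, 2042. With p = 2042 - 1 = 2041: (p + p//4 - p//100 + p//400) mod 7 = (2041 + 510 - 20 + 5) mod 7 = 2536 mod 7 = 2 -> Wednesday (Mon=0 ... Sun=6)
Day of year: 308; offset = 307
Weekday index = (2 + 307) mod 7 = 1 -> Tuesday
Weekend days: Saturday, Sunday

No


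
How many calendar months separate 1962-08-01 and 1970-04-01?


From August 1962 to April 1970
8 years * 12 = 96 months, minus 4 months = 92

92 months


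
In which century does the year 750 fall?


Century = (year - 1) // 100 + 1
= (750 - 1) // 100 + 1
= 749 // 100 + 1
= 7 + 1

8th century


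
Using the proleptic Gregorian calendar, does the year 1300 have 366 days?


Gregorian leap year rule: divisible by 4, but not by 100, unless also by 400.
1300 is divisible by 100 but not 400 -> not a leap year

No


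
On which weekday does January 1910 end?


January 1910 has 31 days
Anchor: Jan 1, 1910. With p = 1910 - 1 = 1909: (p + p//4 - p//100 + p//400) mod 7 = (1909 + 477 - 19 + 4) mod 7 = 2371 mod 7 = 5 -> Saturday (Mon=0 ... Sun=6)
January 1 is the anchor itself -> Saturday
Last day offset: 31 - 1 = 30 days
Weekday index = (5 + 30) mod 7 = 0

Monday, January 31


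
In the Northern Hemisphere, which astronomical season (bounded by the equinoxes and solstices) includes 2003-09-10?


Date: September 10
Astronomical Summer (approx.; exact equinox/solstice day varies by year): June 21 to September 21
September 10 falls within the Summer window

Summer


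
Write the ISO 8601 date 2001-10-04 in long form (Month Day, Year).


ISO 2001-10-04 parses as year=2001, month=10, day=04
Month 10 -> October

October 4, 2001


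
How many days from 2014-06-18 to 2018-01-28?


From 2014-06-18 to 2018-01-28
2014-06-18: days before June = 31 + 28 + 31 + 30 + 31 = 151 (2014 is not a leap year); day of year = 151 + 18 = 169
2018-01-28: day of year = 28
Rest of 2014: 365 - 169 = 196
Full years 2015 (365), 2016 (366), 2017 (365): 1096
Total = 196 + 1096 + 28 = 1320

1320 days


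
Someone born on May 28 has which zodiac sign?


Date: May 28
Conventional tropical zodiac dates: Gemini from May 21 onward; Cancer starts June 21
May 28 falls within the Gemini range

Gemini


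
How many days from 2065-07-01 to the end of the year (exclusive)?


Day of year: 182 of 365
Remaining = 365 - 182

183 days


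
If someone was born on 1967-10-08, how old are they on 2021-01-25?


Birth: 1967-10-08
Reference: 2021-01-25
Year difference: 2021 - 1967 = 54
Birthday not yet reached in 2021, subtract 1

53 years old


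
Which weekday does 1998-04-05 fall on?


Date: April 5, 1998
Anchor: Jan 1, 1998. With p = 1998 - 1 = 1997: (p + p//4 - p//100 + p//400) mod 7 = (1997 + 499 - 19 + 4) mod 7 = 2481 mod 7 = 3 -> Thursday (Mon=0 ... Sun=6)
Days before April (Jan-Mar): 90; offset = 90 + 5 - 1 = 94
Weekday index = (3 + 94) mod 7 = 6

Day of the week: Sunday


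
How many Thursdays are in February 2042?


February 2042 has 28 days
Anchor: Jan 1, 2042. With p = 2042 - 1 = 2041: (p + p//4 - p//100 + p//400) mod 7 = (2041 + 510 - 20 + 5) mod 7 = 2536 mod 7 = 2 -> Wednesday (Mon=0 ... Sun=6)
Days before February (Jan): 31; February 1 index = (2 + 31) mod 7 = 5 -> Saturday
First Thursday is February 6
Thursdays: 6, 13, 20, 27

4 Thursdays


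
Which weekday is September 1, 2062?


Target: September 1, 2062
Anchor: Jan 1, 2062. With p = 2062 - 1 = 2061: (p + p//4 - p//100 + p//400) mod 7 = (2061 + 515 - 20 + 5) mod 7 = 2561 mod 7 = 6 -> Sunday (Mon=0 ... Sun=6)
Days before September (Jan-Aug): 243 days
Weekday index = (6 + 243) mod 7 = 4

Friday


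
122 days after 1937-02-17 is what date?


Start: 1937-02-17, add 122 days
February 1937 has 28 days: 28 - 17 = 11 days to February 28 -> 111 left
March 1937 has 31 days -> 80 left
April 1937 has 30 days -> 50 left
May 1937 has 31 days -> 19 left
June 1937: 19 <= 30 -> lands on June 19

Result: 1937-06-19


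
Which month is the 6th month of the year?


Month 6 of 12

June


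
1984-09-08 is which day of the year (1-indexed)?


Date: September 8, 1984
Days in months 1 through 8: 244
Plus 8 days in September

Day of year: 252


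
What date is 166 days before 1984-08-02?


Start: 1984-08-02, subtract 166 days
Back 2 days from August 2 reaches July 31, 1984 -> 164 left
July 1984 has 31 days -> back to June 30, 1984 -> 133 left
June 1984 has 30 days -> back to May 31, 1984 -> 103 left
May 1984 has 31 days -> back to April 30, 1984 -> 72 left
April 1984 has 30 days -> back to March 31, 1984 -> 42 left
March 1984 has 31 days -> back to February 29, 1984 -> 11 left
February 1984: 29 - 11 = 18 -> lands on February 18

Result: 1984-02-18


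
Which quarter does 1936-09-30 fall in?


Month: September (month 9)
Q1: Jan-Mar, Q2: Apr-Jun, Q3: Jul-Sep, Q4: Oct-Dec

Q3


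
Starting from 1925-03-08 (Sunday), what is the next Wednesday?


Current: Sunday
Target: Wednesday
Days ahead: 3

Next Wednesday: 1925-03-11


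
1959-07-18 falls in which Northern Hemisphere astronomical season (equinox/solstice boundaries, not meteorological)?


Date: July 18
Astronomical Summer (approx.; exact equinox/solstice day varies by year): June 21 to September 21
July 18 falls within the Summer window

Summer


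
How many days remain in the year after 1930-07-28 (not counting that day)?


Day of year: 209 of 365
Remaining = 365 - 209

156 days


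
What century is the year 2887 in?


Century = (year - 1) // 100 + 1
= (2887 - 1) // 100 + 1
= 2886 // 100 + 1
= 28 + 1

29th century


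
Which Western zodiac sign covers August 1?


Date: August 1
Conventional tropical zodiac dates: Leo from July 23 onward; Virgo starts August 23
August 1 falls within the Leo range

Leo


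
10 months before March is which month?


March is month 3
3 - 10 = -7; wrap: -7 + 12 = 5

May


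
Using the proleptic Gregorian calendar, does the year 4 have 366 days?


Gregorian leap year rule: divisible by 4, but not by 100, unless also by 400.
4 is divisible by 4 but not 100 -> leap year

Yes


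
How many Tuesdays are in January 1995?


January 1995 has 31 days
Anchor: Jan 1, 1995. With p = 1995 - 1 = 1994: (p + p//4 - p//100 + p//400) mod 7 = (1994 + 498 - 19 + 4) mod 7 = 2477 mod 7 = 6 -> Sunday (Mon=0 ... Sun=6)
January 1 is the anchor itself -> Sunday
First Tuesday is January 3
Tuesdays: 3, 10, 17, 24, 31

5 Tuesdays


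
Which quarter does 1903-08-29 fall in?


Month: August (month 8)
Q1: Jan-Mar, Q2: Apr-Jun, Q3: Jul-Sep, Q4: Oct-Dec

Q3


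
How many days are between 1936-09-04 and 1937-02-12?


From 1936-09-04 to 1937-02-12
1936-09-04: days before September = 31 + 29 + 31 + 30 + 31 + 30 + 31 + 31 = 244 (1936 is a leap year); day of year = 244 + 4 = 248
1937-02-12: days before February = 31; day of year = 31 + 12 = 43
Rest of 1936: 366 - 248 = 118
Total = 118 + 43 = 161

161 days


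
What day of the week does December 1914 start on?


Target: December 1, 1914
Anchor: Jan 1, 1914. With p = 1914 - 1 = 1913: (p + p//4 - p//100 + p//400) mod 7 = (1913 + 478 - 19 + 4) mod 7 = 2376 mod 7 = 3 -> Thursday (Mon=0 ... Sun=6)
Days before December (Jan-Nov): 334 days
Weekday index = (3 + 334) mod 7 = 1

Tuesday


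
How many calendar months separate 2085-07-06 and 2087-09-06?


From July 2085 to September 2087
2 years * 12 = 24 months, plus 2 months = 26

26 months


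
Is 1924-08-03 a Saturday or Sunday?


Anchor: Jan 1, 1924. With p = 1924 - 1 = 1923: (p + p//4 - p//100 + p//400) mod 7 = (1923 + 480 - 19 + 4) mod 7 = 2388 mod 7 = 1 -> Tuesday (Mon=0 ... Sun=6)
Day of year: 216; offset = 215
Weekday index = (1 + 215) mod 7 = 6 -> Sunday
Weekend days: Saturday, Sunday

Yes


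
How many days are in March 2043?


March 2043

31 days


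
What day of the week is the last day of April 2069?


April 2069 has 30 days
Anchor: Jan 1, 2069. With p = 2069 - 1 = 2068: (p + p//4 - p//100 + p//400) mod 7 = (2068 + 517 - 20 + 5) mod 7 = 2570 mod 7 = 1 -> Tuesday (Mon=0 ... Sun=6)
Days before April (Jan-Mar): 90; April 1 index = (1 + 90) mod 7 = 0 -> Monday
Last day offset: 30 - 1 = 29 days
Weekday index = (0 + 29) mod 7 = 1

Tuesday, April 30


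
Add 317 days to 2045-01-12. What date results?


Start: 2045-01-12, add 317 days
January 2045 has 31 days: 31 - 12 = 19 days to January 31 -> 298 left
February 2045 has 28 days -> 270 left
March 2045 has 31 days -> 239 left
April 2045 has 30 days -> 209 left
May 2045 has 31 days -> 178 left
June 2045 has 30 days -> 148 left
July 2045 has 31 days -> 117 left
August 2045 has 31 days -> 86 left
September 2045 has 30 days -> 56 left
October 2045 has 31 days -> 25 left
November 2045: 25 <= 30 -> lands on November 25

Result: 2045-11-25


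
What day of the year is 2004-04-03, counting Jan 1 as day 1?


Date: April 3, 2004
Days in months 1 through 3: 91
Plus 3 days in April

Day of year: 94


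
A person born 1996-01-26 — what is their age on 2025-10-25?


Birth: 1996-01-26
Reference: 2025-10-25
Year difference: 2025 - 1996 = 29

29 years old


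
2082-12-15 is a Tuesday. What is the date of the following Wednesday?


Current: Tuesday
Target: Wednesday
Days ahead: 1

Next Wednesday: 2082-12-16


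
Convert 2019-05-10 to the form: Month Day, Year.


ISO 2019-05-10 parses as year=2019, month=05, day=10
Month 5 -> May

May 10, 2019


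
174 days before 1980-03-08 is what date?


Start: 1980-03-08, subtract 174 days
Back 8 days from March 8 reaches February 29, 1980 -> 166 left
February 1980 has 29 days -> back to January 31, 1980 -> 137 left
January 1980 has 31 days -> back to December 31, 1979 -> 106 left
December 1979 has 31 days -> back to November 30, 1979 -> 75 left
November 1979 has 30 days -> back to October 31, 1979 -> 45 left
October 1979 has 31 days -> back to September 30, 1979 -> 14 left
September 1979: 30 - 14 = 16 -> lands on September 16

Result: 1979-09-16


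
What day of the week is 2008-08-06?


Date: August 6, 2008
Anchor: Jan 1, 2008. With p = 2008 - 1 = 2007: (p + p//4 - p//100 + p//400) mod 7 = (2007 + 501 - 20 + 5) mod 7 = 2493 mod 7 = 1 -> Tuesday (Mon=0 ... Sun=6)
Days before August (Jan-Jul): 213; offset = 213 + 6 - 1 = 218
Weekday index = (1 + 218) mod 7 = 2

Day of the week: Wednesday


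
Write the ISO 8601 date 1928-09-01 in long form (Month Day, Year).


ISO 1928-09-01 parses as year=1928, month=09, day=01
Month 9 -> September

September 1, 1928


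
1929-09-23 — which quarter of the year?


Month: September (month 9)
Q1: Jan-Mar, Q2: Apr-Jun, Q3: Jul-Sep, Q4: Oct-Dec

Q3


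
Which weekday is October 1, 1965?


Target: October 1, 1965
Anchor: Jan 1, 1965. With p = 1965 - 1 = 1964: (p + p//4 - p//100 + p//400) mod 7 = (1964 + 491 - 19 + 4) mod 7 = 2440 mod 7 = 4 -> Friday (Mon=0 ... Sun=6)
Days before October (Jan-Sep): 273 days
Weekday index = (4 + 273) mod 7 = 4

Friday


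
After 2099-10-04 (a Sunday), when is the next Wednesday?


Current: Sunday
Target: Wednesday
Days ahead: 3

Next Wednesday: 2099-10-07


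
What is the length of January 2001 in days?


January 2001

31 days


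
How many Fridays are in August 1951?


August 1951 has 31 days
Anchor: Jan 1, 1951. With p = 1951 - 1 = 1950: (p + p//4 - p//100 + p//400) mod 7 = (1950 + 487 - 19 + 4) mod 7 = 2422 mod 7 = 0 -> Monday (Mon=0 ... Sun=6)
Days before August (Jan-Jul): 212; August 1 index = (0 + 212) mod 7 = 2 -> Wednesday
First Friday is August 3
Fridays: 3, 10, 17, 24, 31

5 Fridays


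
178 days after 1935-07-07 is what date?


Start: 1935-07-07, add 178 days
July 1935 has 31 days: 31 - 7 = 24 days to July 31 -> 154 left
August 1935 has 31 days -> 123 left
September 1935 has 30 days -> 93 left
October 1935 has 31 days -> 62 left
November 1935 has 30 days -> 32 left
December 1935 has 31 days -> 1 left
January 1936: 1 <= 31 -> lands on January 1

Result: 1936-01-01


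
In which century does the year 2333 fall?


Century = (year - 1) // 100 + 1
= (2333 - 1) // 100 + 1
= 2332 // 100 + 1
= 23 + 1

24th century


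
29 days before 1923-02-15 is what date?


Start: 1923-02-15, subtract 29 days
Back 15 days from February 15 reaches January 31, 1923 -> 14 left
January 1923: 31 - 14 = 17 -> lands on January 17

Result: 1923-01-17


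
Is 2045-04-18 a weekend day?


Anchor: Jan 1, 2045. With p = 2045 - 1 = 2044: (p + p//4 - p//100 + p//400) mod 7 = (2044 + 511 - 20 + 5) mod 7 = 2540 mod 7 = 6 -> Sunday (Mon=0 ... Sun=6)
Day of year: 108; offset = 107
Weekday index = (6 + 107) mod 7 = 1 -> Tuesday
Weekend days: Saturday, Sunday

No


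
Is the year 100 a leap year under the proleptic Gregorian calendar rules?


Gregorian leap year rule: divisible by 4, but not by 100, unless also by 400.
100 is divisible by 100 but not 400 -> not a leap year

No


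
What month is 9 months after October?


October is month 10
10 + 9 = 19; wrap: 19 - 12 = 7

July


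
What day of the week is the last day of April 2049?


April 2049 has 30 days
Anchor: Jan 1, 2049. With p = 2049 - 1 = 2048: (p + p//4 - p//100 + p//400) mod 7 = (2048 + 512 - 20 + 5) mod 7 = 2545 mod 7 = 4 -> Friday (Mon=0 ... Sun=6)
Days before April (Jan-Mar): 90; April 1 index = (4 + 90) mod 7 = 3 -> Thursday
Last day offset: 30 - 1 = 29 days
Weekday index = (3 + 29) mod 7 = 4

Friday, April 30


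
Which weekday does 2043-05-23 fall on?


Date: May 23, 2043
Anchor: Jan 1, 2043. With p = 2043 - 1 = 2042: (p + p//4 - p//100 + p//400) mod 7 = (2042 + 510 - 20 + 5) mod 7 = 2537 mod 7 = 3 -> Thursday (Mon=0 ... Sun=6)
Days before May (Jan-Apr): 120; offset = 120 + 23 - 1 = 142
Weekday index = (3 + 142) mod 7 = 5

Day of the week: Saturday


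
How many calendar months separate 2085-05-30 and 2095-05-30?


From May 2085 to May 2095
10 years * 12 = 120 months = 120

120 months


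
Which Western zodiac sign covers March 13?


Date: March 13
Conventional tropical zodiac dates: Pisces from February 19 onward; Aries starts March 21
March 13 falls within the Pisces range

Pisces


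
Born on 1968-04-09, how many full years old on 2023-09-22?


Birth: 1968-04-09
Reference: 2023-09-22
Year difference: 2023 - 1968 = 55

55 years old


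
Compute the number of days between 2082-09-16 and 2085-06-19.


From 2082-09-16 to 2085-06-19
2082-09-16: days before September = 31 + 28 + 31 + 30 + 31 + 30 + 31 + 31 = 243 (2082 is not a leap year); day of year = 243 + 16 = 259
2085-06-19: days before June = 31 + 28 + 31 + 30 + 31 = 151 (2085 is not a leap year); day of year = 151 + 19 = 170
Rest of 2082: 365 - 259 = 106
Full years 2083 (365), 2084 (366): 731
Total = 106 + 731 + 170 = 1007

1007 days


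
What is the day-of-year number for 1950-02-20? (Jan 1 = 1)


Date: February 20, 1950
Days in months 1 through 1: 31
Plus 20 days in February

Day of year: 51


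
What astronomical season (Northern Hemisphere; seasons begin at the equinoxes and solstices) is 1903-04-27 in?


Date: April 27
Astronomical Spring (approx.; exact equinox/solstice day varies by year): March 20 to June 20
April 27 falls within the Spring window

Spring


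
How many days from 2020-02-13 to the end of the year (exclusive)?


Day of year: 44 of 366
Remaining = 366 - 44

322 days


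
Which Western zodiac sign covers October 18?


Date: October 18
Conventional tropical zodiac dates: Libra from September 23 onward; Scorpio starts October 23
October 18 falls within the Libra range

Libra


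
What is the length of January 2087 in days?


January 2087

31 days


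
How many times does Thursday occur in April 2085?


April 2085 has 30 days
Anchor: Jan 1, 2085. With p = 2085 - 1 = 2084: (p + p//4 - p//100 + p//400) mod 7 = (2084 + 521 - 20 + 5) mod 7 = 2590 mod 7 = 0 -> Monday (Mon=0 ... Sun=6)
Days before April (Jan-Mar): 90; April 1 index = (0 + 90) mod 7 = 6 -> Sunday
First Thursday is April 5
Thursdays: 5, 12, 19, 26

4 Thursdays


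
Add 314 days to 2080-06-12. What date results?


Start: 2080-06-12, add 314 days
June 2080 has 30 days: 30 - 12 = 18 days to June 30 -> 296 left
July 2080 has 31 days -> 265 left
August 2080 has 31 days -> 234 left
September 2080 has 30 days -> 204 left
October 2080 has 31 days -> 173 left
November 2080 has 30 days -> 143 left
December 2080 has 31 days -> 112 left
January 2081 has 31 days -> 81 left
February 2081 has 28 days -> 53 left
March 2081 has 31 days -> 22 left
April 2081: 22 <= 30 -> lands on April 22

Result: 2081-04-22


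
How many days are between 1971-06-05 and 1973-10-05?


From 1971-06-05 to 1973-10-05
1971-06-05: days before June = 31 + 28 + 31 + 30 + 31 = 151 (1971 is not a leap year); day of year = 151 + 5 = 156
1973-10-05: days before October = 31 + 28 + 31 + 30 + 31 + 30 + 31 + 31 + 30 = 273 (1973 is not a leap year); day of year = 273 + 5 = 278
Rest of 1971: 365 - 156 = 209
Full years 1972 (366): 366
Total = 209 + 366 + 278 = 853

853 days


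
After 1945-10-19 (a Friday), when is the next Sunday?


Current: Friday
Target: Sunday
Days ahead: 2

Next Sunday: 1945-10-21


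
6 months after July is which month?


July is month 7
7 + 6 = 13; wrap: 13 - 12 = 1

January


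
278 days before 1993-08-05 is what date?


Start: 1993-08-05, subtract 278 days
Back 5 days from August 5 reaches July 31, 1993 -> 273 left
July 1993 has 31 days -> back to June 30, 1993 -> 242 left
June 1993 has 30 days -> back to May 31, 1993 -> 212 left
May 1993 has 31 days -> back to April 30, 1993 -> 181 left
April 1993 has 30 days -> back to March 31, 1993 -> 151 left
March 1993 has 31 days -> back to February 28, 1993 -> 120 left
February 1993 has 28 days -> back to January 31, 1993 -> 92 left
January 1993 has 31 days -> back to December 31, 1992 -> 61 left
December 1992 has 31 days -> back to November 30, 1992 -> 30 left
November 1992 has 30 days -> back to October 31, 1992 -> 0 left
October 1992: 31 - 0 = 31 -> lands on October 31

Result: 1992-10-31


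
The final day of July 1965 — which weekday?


July 1965 has 31 days
Anchor: Jan 1, 1965. With p = 1965 - 1 = 1964: (p + p//4 - p//100 + p//400) mod 7 = (1964 + 491 - 19 + 4) mod 7 = 2440 mod 7 = 4 -> Friday (Mon=0 ... Sun=6)
Days before July (Jan-Jun): 181; July 1 index = (4 + 181) mod 7 = 3 -> Thursday
Last day offset: 31 - 1 = 30 days
Weekday index = (3 + 30) mod 7 = 5

Saturday, July 31


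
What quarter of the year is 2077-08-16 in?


Month: August (month 8)
Q1: Jan-Mar, Q2: Apr-Jun, Q3: Jul-Sep, Q4: Oct-Dec

Q3


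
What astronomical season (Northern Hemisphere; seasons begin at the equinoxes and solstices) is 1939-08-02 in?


Date: August 2
Astronomical Summer (approx.; exact equinox/solstice day varies by year): June 21 to September 21
August 2 falls within the Summer window

Summer


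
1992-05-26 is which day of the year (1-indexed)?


Date: May 26, 1992
Days in months 1 through 4: 121
Plus 26 days in May

Day of year: 147


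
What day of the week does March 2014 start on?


Target: March 1, 2014
Anchor: Jan 1, 2014. With p = 2014 - 1 = 2013: (p + p//4 - p//100 + p//400) mod 7 = (2013 + 503 - 20 + 5) mod 7 = 2501 mod 7 = 2 -> Wednesday (Mon=0 ... Sun=6)
Days before March (Jan-Feb): 59 days
Weekday index = (2 + 59) mod 7 = 5

Saturday


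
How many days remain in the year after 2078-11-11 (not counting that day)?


Day of year: 315 of 365
Remaining = 365 - 315

50 days


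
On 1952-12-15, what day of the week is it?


Date: December 15, 1952
Anchor: Jan 1, 1952. With p = 1952 - 1 = 1951: (p + p//4 - p//100 + p//400) mod 7 = (1951 + 487 - 19 + 4) mod 7 = 2423 mod 7 = 1 -> Tuesday (Mon=0 ... Sun=6)
Days before December (Jan-Nov): 335; offset = 335 + 15 - 1 = 349
Weekday index = (1 + 349) mod 7 = 0

Day of the week: Monday


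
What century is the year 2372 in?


Century = (year - 1) // 100 + 1
= (2372 - 1) // 100 + 1
= 2371 // 100 + 1
= 23 + 1

24th century


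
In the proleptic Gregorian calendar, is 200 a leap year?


Gregorian leap year rule: divisible by 4, but not by 100, unless also by 400.
200 is divisible by 100 but not 400 -> not a leap year

No


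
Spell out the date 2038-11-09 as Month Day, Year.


ISO 2038-11-09 parses as year=2038, month=11, day=09
Month 11 -> November

November 9, 2038


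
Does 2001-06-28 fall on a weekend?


Anchor: Jan 1, 2001. With p = 2001 - 1 = 2000: (p + p//4 - p//100 + p//400) mod 7 = (2000 + 500 - 20 + 5) mod 7 = 2485 mod 7 = 0 -> Monday (Mon=0 ... Sun=6)
Day of year: 179; offset = 178
Weekday index = (0 + 178) mod 7 = 3 -> Thursday
Weekend days: Saturday, Sunday

No


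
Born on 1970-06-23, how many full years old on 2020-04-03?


Birth: 1970-06-23
Reference: 2020-04-03
Year difference: 2020 - 1970 = 50
Birthday not yet reached in 2020, subtract 1

49 years old


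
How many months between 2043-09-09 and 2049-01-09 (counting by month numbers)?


From September 2043 to January 2049
6 years * 12 = 72 months, minus 8 months = 64

64 months


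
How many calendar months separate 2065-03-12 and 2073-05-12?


From March 2065 to May 2073
8 years * 12 = 96 months, plus 2 months = 98

98 months


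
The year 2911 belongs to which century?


Century = (year - 1) // 100 + 1
= (2911 - 1) // 100 + 1
= 2910 // 100 + 1
= 29 + 1

30th century


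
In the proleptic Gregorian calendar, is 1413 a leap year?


Gregorian leap year rule: divisible by 4, but not by 100, unless also by 400.
1413 is not divisible by 4 -> not a leap year

No


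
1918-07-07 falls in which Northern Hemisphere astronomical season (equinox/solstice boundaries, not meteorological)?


Date: July 7
Astronomical Summer (approx.; exact equinox/solstice day varies by year): June 21 to September 21
July 7 falls within the Summer window

Summer


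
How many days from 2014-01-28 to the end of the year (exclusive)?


Day of year: 28 of 365
Remaining = 365 - 28

337 days


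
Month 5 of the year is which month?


Month 5 of 12

May


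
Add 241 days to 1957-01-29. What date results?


Start: 1957-01-29, add 241 days
January 1957 has 31 days: 31 - 29 = 2 days to January 31 -> 239 left
February 1957 has 28 days -> 211 left
March 1957 has 31 days -> 180 left
April 1957 has 30 days -> 150 left
May 1957 has 31 days -> 119 left
June 1957 has 30 days -> 89 left
July 1957 has 31 days -> 58 left
August 1957 has 31 days -> 27 left
September 1957: 27 <= 30 -> lands on September 27

Result: 1957-09-27
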